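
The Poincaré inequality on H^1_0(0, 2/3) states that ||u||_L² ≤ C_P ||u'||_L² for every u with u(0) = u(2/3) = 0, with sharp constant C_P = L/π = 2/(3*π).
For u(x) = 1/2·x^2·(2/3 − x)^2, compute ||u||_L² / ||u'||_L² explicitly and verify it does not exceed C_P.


||u||_L² / ||u'||_L² = sqrt(3)/9 < C_P = 2/(3*π).

u(x) = 1/2·x^2·(2/3 − x)^2, so u'(x) = 2*x*(3*x - 2)*(3*x - 1)/9.
u(x) = 1/2·x^2·(2/3 − x)^2 vanishes at x = 0 and x = 2/3, so u ∈ H^1_0(0, 2/3). Differentiate via the product rule and integrate the resulting polynomials term by term.
  ∫_0^2/3 u² dx = ∫_0^2/3 (x^8/4 - 2*x^7/3 + 2*x^6/3 - 8*x^5/27 + 4*x^4/81) dx. Term by term:
    ∫_0^2/3 x^8/4 dx = 128/177147;  ∫_0^2/3 -2*x^7/3 dx = -64/19683;  ∫_0^2/3 2*x^6/3 dx = 256/45927;
    ∫_0^2/3 -8*x^5/27 dx = -256/59049;  ∫_0^2/3 4*x^4/81 dx = 128/98415.
  Sum: 128/177147 − 64/19683 + 256/45927 − 256/59049 + 128/98415 = 64/6200145.
  ∫_0^2/3 (u')² dx = ∫_0^2/3 (4*x^6 - 8*x^5 + 52*x^4/9 - 16*x^3/9 + 16*x^2/81) dx. Term by term:
    ∫_0^2/3 4*x^6 dx = 512/15309;  ∫_0^2/3 -8*x^5 dx = -256/2187;  ∫_0^2/3 52*x^4/9 dx = 1664/10935;
    ∫_0^2/3 -16*x^3/9 dx = -64/729;  ∫_0^2/3 16*x^2/81 dx = 128/6561.
  Sum: 512/15309 − 256/2187 + 1664/10935 − 64/729 + 128/6561 = 64/229635.
∫_0^2/3 u² dx = 64/6200145, so ||u||_L² = 8*sqrt(105)/25515.
∫_0^2/3 (u')² dx = 64/229635, so ||u'||_L² = 8*sqrt(35)/2835.
Ratio ||u||_L² / ||u'||_L² = sqrt(3)/9.
Sharp Poincaré constant on H^1_0(0, 2/3) is C_P = L/π = 2/(3*π), achieved by sin(3*π/2·x).
A polynomial bump cannot attain the sharp Poincaré constant (only the first sine eigenfunction does), so the ratio is strictly less than C_P, consistent with ||u||_L² ≤ C_P ||u'||_L².


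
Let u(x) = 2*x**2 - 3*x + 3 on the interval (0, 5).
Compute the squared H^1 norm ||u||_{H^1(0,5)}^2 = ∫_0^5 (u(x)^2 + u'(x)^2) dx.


||u||_{H^1}^2 = 5195/3

The H^1 norm (squared) on an interval (0, L) is
  ||u||_{H^1}^2 = ∫_0^L u(x)^2 dx + ∫_0^L u'(x)^2 dx.
Compute u'(x) = 4*x - 3.
Then u(x)^2 = 4*x**4 - 12*x**3 + 21*x**2 - 18*x + 9 and u'(x)^2 = 16*x**2 - 24*x + 9.
Integrate each monomial from 0 to 5 using ∫_0^5 c·x^n dx = c·5^(n+1)/(n+1):
  ∫_0^5 u(x)^2 dx = ∫_0^5 (4*x^4 - 12*x^3 + 21*x^2 - 18*x + 9) dx. Term by term:
    ∫_0^5 4*x^4 dx = 2500;  ∫_0^5 -12*x^3 dx = -1875;  ∫_0^5 21*x^2 dx = 875;
    ∫_0^5 -18*x dx = -225;  ∫_0^5 9 dx = 45.
  Sum: 2500 − 1875 + 875 − 225 + 45 = 1320.
  ∫_0^5 u'(x)^2 dx = ∫_0^5 (16*x^2 - 24*x + 9) dx. Term by term:
    ∫_0^5 16*x^2 dx = 2000/3;  ∫_0^5 -24*x dx = -300;  ∫_0^5 9 dx = 45.
  Sum: 2000/3 − 300 + 45 = 1235/3.
Adding: ||u||_{H^1}^2 = 1320 + 1235/3 = 5195/3.


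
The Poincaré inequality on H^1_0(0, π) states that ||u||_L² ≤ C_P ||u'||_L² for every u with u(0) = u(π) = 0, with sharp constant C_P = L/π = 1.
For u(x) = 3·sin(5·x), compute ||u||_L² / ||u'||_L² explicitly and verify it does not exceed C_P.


||u||_L² / ||u'||_L² = 1/5 < C_P = 1.

u(x) = 3·sin(5·x), so u'(x) = 15*cos(5*x).
Writing u(x) = A·sin(kπx/L) with A = 3 and k = 5, use ∫_0^L sin²(kπx/L) dx = L/2 and ∫_0^L cos²(kπx/L) dx = L/2.
u² = 9·sin²(5·x) and (u')² = 225·cos²(5·x), and each of sin², cos² integrates to L/2 = π/2 over (0, π).
∫_0^π u² dx = 9*π/2, so ||u||_L² = 3*sqrt(2)*sqrt(π)/2.
∫_0^π (u')² dx = 225*π/2, so ||u'||_L² = 15*sqrt(2)*sqrt(π)/2.
Ratio ||u||_L² / ||u'||_L² = 1/5.
Sharp Poincaré constant on H^1_0(0, π) is C_P = L/π = 1, achieved by sin(x).
This is the k = 5 harmonic; the ratio L/(kπ) is strictly less than C_P = L/π, consistent with the sharp inequality ||u||_L² ≤ C_P ||u'||_L².


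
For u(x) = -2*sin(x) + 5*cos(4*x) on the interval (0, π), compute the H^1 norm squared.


||u||_{H^1(0,π)}^2 = 136/3 + 433*π/2

u'(x) = -20*sin(4*x) - 2*cos(x).
Expand u² and (u')² and integrate term by term on (0, π), using: for integers n ≥ 1, ∫_0^π sin²(nx) dx = ∫_0^π cos²(nx) dx = π/2; for n ≠ n', ∫_0^π sin(nx)sin(n'x) dx = ∫_0^π cos(nx)cos(n'x) dx = 0; and by product-to-sum, ∫_0^π sin(nx)cos(n'x) dx = ½∫_0^π [sin((n+n')x) + sin((n−n')x)] dx, which is 0 when n+n' is even and 2n/(n²−n'²) when n+n' is odd (it need not vanish on (0, π)).
  u² squared terms: (-2)²·∫sin(x)² dx = 4·π/2 = 2*π;  (5)²·∫cos(4x)² dx = 25·π/2 = 25*π/2.
  u² cross terms: 2·(-2)·(5)·∫sin(x)·cos(4x) dx = -20·(-2/15) = 8/3.
  So ∫_0^π u² dx = 2*π + 25*π/2 + 8/3 = 8/3 + 29*π/2.
  (u')² squared terms: (-20)²·∫sin(4x)² dx = 400·π/2 = 200*π;  (-2)²·∫cos(x)² dx = 4·π/2 = 2*π.
  (u')² cross terms: 2·(-20)·(-2)·∫sin(4x)·cos(x) dx = 80·(8/15) = 128/3.
  So ∫_0^π (u')² dx = 200*π + 2*π + 128/3 = 128/3 + 202*π.
||u||_{H^1}^2 = (8/3 + 29*π/2) + (128/3 + 202*π) = 136/3 + 433*π/2.


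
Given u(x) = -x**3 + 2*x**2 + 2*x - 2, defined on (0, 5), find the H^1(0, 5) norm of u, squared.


||u||_{H^1}^2 = 97315/21

The H^1 norm (squared) on an interval (0, L) is
  ||u||_{H^1}^2 = ∫_0^L u(x)^2 dx + ∫_0^L u'(x)^2 dx.
Compute u'(x) = -3*x**2 + 4*x + 2.
Then u(x)^2 = x**6 - 4*x**5 + 12*x**3 - 4*x**2 - 8*x + 4 and u'(x)^2 = 9*x**4 - 24*x**3 + 4*x**2 + 16*x + 4.
Integrate each monomial from 0 to 5 using ∫_0^5 c·x^n dx = c·5^(n+1)/(n+1):
  ∫_0^5 u(x)^2 dx = ∫_0^5 (x^6 - 4*x^5 + 12*x^3 - 4*x^2 - 8*x + 4) dx. Term by term:
    ∫_0^5 x^6 dx = 78125/7;  ∫_0^5 -4*x^5 dx = -31250/3;  ∫_0^5 12*x^3 dx = 1875;
    ∫_0^5 -4*x^2 dx = -500/3;  ∫_0^5 -8*x dx = -100;  ∫_0^5 4 dx = 20.
  Sum: 78125/7 − 31250/3 + 1875 − 500/3 − 100 + 20 = 49820/21.
  ∫_0^5 u'(x)^2 dx = ∫_0^5 (9*x^4 - 24*x^3 + 4*x^2 + 16*x + 4) dx. Term by term:
    ∫_0^5 9*x^4 dx = 5625;  ∫_0^5 -24*x^3 dx = -3750;  ∫_0^5 4*x^2 dx = 500/3;
    ∫_0^5 16*x dx = 200;  ∫_0^5 4 dx = 20.
  Sum: 5625 − 3750 + 500/3 + 200 + 20 = 6785/3.
Adding: ||u||_{H^1}^2 = 49820/21 + 6785/3 = 97315/21.


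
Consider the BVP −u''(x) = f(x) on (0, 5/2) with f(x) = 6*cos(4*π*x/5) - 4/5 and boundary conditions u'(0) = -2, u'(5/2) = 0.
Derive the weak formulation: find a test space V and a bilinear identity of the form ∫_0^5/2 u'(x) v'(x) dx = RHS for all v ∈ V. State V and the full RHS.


V = H^1(0, 5/2) (v unrestricted at boundary; u is determined up to an additive constant); weak form: ∫_0^5/2 u'v' dx = ∫_0^5/2 (6*cos(4*π*x/5) - 4/5) v dx + 2·v(0) for all v ∈ V.

Multiply both sides by a test function v and integrate from 0 to 5/2:
  ∫_0^5/2 −u''(x) v(x) dx = ∫_0^5/2 f(x) v(x) dx.
Integrate the LHS by parts once:
  ∫_0^5/2 −u'' v dx = −[u'(x) v(x)]_0^5/2 + ∫_0^5/2 u'(x) v'(x) dx.
Thus ∫_0^5/2 u'(x) v'(x) dx = ∫_0^5/2 f(x) v(x) dx + [u'(x) v(x)]_0^5/2.
Choose V so that boundary terms are either known or forced to vanish.
u has inhomogeneous Neumann u'(0) = -2, u'(5/2) = 0. [u' v]_0^5/2 = (0)·v(5/2) − (-2)·v(0) = 2·v(0). Take V = H^1(0, 5/2); boundary term becomes part of RHS.
Weak formulation: find u (satisfying any essential BC) such that ∫_0^5/2 u'(x) v'(x) dx = ∫_0^5/2 f v dx + 2·v(0) for all v ∈ V (Neumann data are natural BCs: they enter the RHS as boundary terms).
Substituting f(x) = 6*cos(4*π*x/5) - 4/5, the right-hand side is ∫_0^5/2 (6*cos(4*π*x/5) - 4/5) v dx + 2·v(0).
Compatibility check (pure Neumann): taking v ≡ 1 ∈ V gives 0 = ∫_0^5/2 f dx + (0) − (-2), i.e. ∫_0^5/2 f dx must equal u'(0) − u'(5/2) = -2. Indeed ∫_0^5/2 (6*cos(4*π*x/5) - 4/5) dx = -2, so the data are compatible. The solution is then unique only up to an additive constant (fix it e.g. by requiring ∫_0^5/2 u dx = 0).


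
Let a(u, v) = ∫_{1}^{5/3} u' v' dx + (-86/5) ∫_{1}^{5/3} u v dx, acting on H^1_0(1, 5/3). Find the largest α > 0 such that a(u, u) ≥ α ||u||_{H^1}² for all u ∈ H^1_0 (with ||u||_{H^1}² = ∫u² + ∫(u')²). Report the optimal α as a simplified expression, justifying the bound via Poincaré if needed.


α = (-344 + 45*π^2)/(5*(4 + 9*π^2))

Coercivity of a(·,·) on H^1_0(1, 5/3) means a(u, u) ≥ α ||u||_{H^1}² for every u ∈ H^1_0.
The interval has length L = 2/3, and Poincaré/coercivity depend only on L. Here a(u, u) = ∫(u')² + (-86/5)·∫u².
Here c = -86/5 < 0 with |c| < (π/L)² = 9*π^2/4, so coercivity still holds. The condition a(u,u) ≥ α||u||_{H^1}² reads (1−α)∫(u')² ≥ (α−c)∫u². Any admissible α is ≤ 1 (rapidly oscillating u have ∫u²/∫(u')² → 0), and α = 1 would force 0 ≥ (1−c)∫u², impossible since c < 1; so 1−α > 0. By the sharp Poincaré inequality on H^1_0 of an interval of length L, ∫(u')² ≥ (π/L)²∫u² with equality for the first sine mode sin(π(x−x₀)/L) (x₀ the left endpoint), so the inequality holds for all u iff (1−α)(π/L)² ≥ α − c, i.e. α ≤ ((π/L)² + c)/((π/L)² + 1) = (1 + c(L/π)²)/(1 + (L/π)²). (Direct route, valid since c ≤ 0: Poincaré gives c∫u² ≥ c(L/π)²∫(u')², so a(u,u) ≥ (1 + c(L/π)²)∫(u')², while ||u||_{H^1}² ≤ (1 + (L/π)²)∫(u')²; dividing yields the same α.) With (π/L)² = 9*π^2/4 and c = -86/5, the largest admissible constant is α = ((π/L)² + c)/((π/L)² + 1).
Simplifying, α = (-344 + 45*π^2)/(5*(4 + 9*π^2)).


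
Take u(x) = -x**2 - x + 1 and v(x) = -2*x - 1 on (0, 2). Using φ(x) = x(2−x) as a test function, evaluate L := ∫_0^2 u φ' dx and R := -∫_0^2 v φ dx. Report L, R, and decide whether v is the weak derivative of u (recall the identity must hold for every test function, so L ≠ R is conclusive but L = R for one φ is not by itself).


LHS = 4, RHS = 4. Yes, v = u' weakly.

u(x) = -x**2 - x + 1, classical derivative u'(x) = -2*x - 1.
φ(x) = x(2−x), so φ'(x) = 2 - 2*x.
Note φ(0) = φ(2) = 0, so the boundary term u·φ vanishes.
LHS = ∫_0^2 u(x) φ'(x) dx = ∫_0^2 (2*x^3 - 4*x + 2) dx. Term by term:
  ∫_0^2 2*x^3 dx = 8;  ∫_0^2 -4*x dx = -8;  ∫_0^2 2 dx = 4.
Sum: 8 − 8 + 4 = 4.
So LHS = 4.
∫_0^2 v(x) φ(x) dx = ∫_0^2 (2*x^3 - 3*x^2 - 2*x) dx. Term by term:
  ∫_0^2 2*x^3 dx = 8;  ∫_0^2 -3*x^2 dx = -8;  ∫_0^2 -2*x dx = -4.
Sum: 8 − 8 − 4 = -4.
So RHS = -∫_0^2 v(x) φ(x) dx = 4.
LHS = RHS, so the identity holds for this test φ.
Moreover u is smooth here and v(x) = u'(x) = -2*x - 1 pointwise, so the identity holds for every test function. Hence v is the weak derivative of u.


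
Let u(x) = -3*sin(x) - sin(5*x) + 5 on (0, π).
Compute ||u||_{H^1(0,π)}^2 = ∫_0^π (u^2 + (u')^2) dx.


||u||_{H^1(0,π)}^2 = -64 + 47*π

u'(x) = -3*cos(x) - 5*cos(5*x).
Expand u² and (u')² and integrate term by term on (0, π), using: for integers n ≥ 1, ∫_0^π sin²(nx) dx = ∫_0^π cos²(nx) dx = π/2; for n ≠ n', ∫_0^π sin(nx)sin(n'x) dx = ∫_0^π cos(nx)cos(n'x) dx = 0; and by product-to-sum, ∫_0^π sin(nx)cos(n'x) dx = ½∫_0^π [sin((n+n')x) + sin((n−n')x)] dx, which is 0 when n+n' is even and 2n/(n²−n'²) when n+n' is odd (it need not vanish on (0, π)). For the constant mode: ∫_0^π 1 dx = π, ∫_0^π cos(nx) dx = 0, ∫_0^π sin(nx) dx = (1−(−1)^n)/n.
  u² squared terms: (5)²·∫1 dx = 25·π = 25*π;  (-1)²·∫sin(5x)² dx = 1·π/2 = π/2;  (-3)²·∫sin(x)² dx = 9·π/2 = 9*π/2.
  u² cross terms: 2·(5)·(-1)·∫1·sin(5x) dx = -10·(2/5) = -4;  2·(5)·(-3)·∫1·sin(x) dx = -30·(2) = -60;  2·(-1)·(-3)·∫sin(5x)·sin(x) dx = 6·(0) = 0.
  So ∫_0^π u² dx = 25*π + π/2 + 9*π/2 − 4 − 60 + 0 = -64 + 30*π.
  (u')² squared terms: (-5)²·∫cos(5x)² dx = 25·π/2 = 25*π/2;  (-3)²·∫cos(x)² dx = 9·π/2 = 9*π/2.
  (u')² cross terms: 2·(-5)·(-3)·∫cos(5x)·cos(x) dx = 30·(0) = 0.
  So ∫_0^π (u')² dx = 25*π/2 + 9*π/2 + 0 = 17*π.
||u||_{H^1}^2 = (-64 + 30*π) + (17*π) = -64 + 47*π.


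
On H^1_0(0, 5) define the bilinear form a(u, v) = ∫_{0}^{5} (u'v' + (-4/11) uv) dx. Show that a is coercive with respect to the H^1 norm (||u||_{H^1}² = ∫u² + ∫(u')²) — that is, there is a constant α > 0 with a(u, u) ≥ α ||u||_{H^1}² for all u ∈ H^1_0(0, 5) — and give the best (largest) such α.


α = (-100/11 + π^2)/(π^2 + 25)

Coercivity of a(·,·) on H^1_0(0, 5) means a(u, u) ≥ α ||u||_{H^1}² for every u ∈ H^1_0.
The interval has length L = 5, and Poincaré/coercivity depend only on L. Here a(u, u) = ∫(u')² + (-4/11)·∫u².
Here c = -4/11 < 0 with |c| < (π/L)² = π^2/25, so coercivity still holds. The condition a(u,u) ≥ α||u||_{H^1}² reads (1−α)∫(u')² ≥ (α−c)∫u². Any admissible α is ≤ 1 (rapidly oscillating u have ∫u²/∫(u')² → 0), and α = 1 would force 0 ≥ (1−c)∫u², impossible since c < 1; so 1−α > 0. By the sharp Poincaré inequality on H^1_0 of an interval of length L, ∫(u')² ≥ (π/L)²∫u² with equality for the first sine mode sin(π(x−x₀)/L) (x₀ the left endpoint), so the inequality holds for all u iff (1−α)(π/L)² ≥ α − c, i.e. α ≤ ((π/L)² + c)/((π/L)² + 1) = (1 + c(L/π)²)/(1 + (L/π)²). (Direct route, valid since c ≤ 0: Poincaré gives c∫u² ≥ c(L/π)²∫(u')², so a(u,u) ≥ (1 + c(L/π)²)∫(u')², while ||u||_{H^1}² ≤ (1 + (L/π)²)∫(u')²; dividing yields the same α.) With (π/L)² = π^2/25 and c = -4/11, the largest admissible constant is α = ((π/L)² + c)/((π/L)² + 1).
Simplifying, α = (-100/11 + π^2)/(π^2 + 25).


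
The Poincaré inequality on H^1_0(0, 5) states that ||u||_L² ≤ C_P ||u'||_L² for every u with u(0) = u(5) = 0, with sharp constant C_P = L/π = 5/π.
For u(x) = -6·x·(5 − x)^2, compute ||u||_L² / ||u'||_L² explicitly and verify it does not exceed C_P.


||u||_L² / ||u'||_L² = 5*sqrt(14)/14 < C_P = 5/π.

u(x) = -6·x·(5 − x)^2, so u'(x) = 6*(5 - 3*x)*(x - 5).
u(x) = -6·x·(5 − x)^2 vanishes at x = 0 and x = 5, so u ∈ H^1_0(0, 5). Differentiate via the product rule and integrate the resulting polynomials term by term.
  ∫_0^5 u² dx = ∫_0^5 (36*x^6 - 720*x^5 + 5400*x^4 - 18000*x^3 + 22500*x^2) dx. Term by term:
    ∫_0^5 36*x^6 dx = 2812500/7;  ∫_0^5 -720*x^5 dx = -1875000;  ∫_0^5 5400*x^4 dx = 3375000;
    ∫_0^5 -18000*x^3 dx = -2812500;  ∫_0^5 22500*x^2 dx = 937500.
  Sum: 2812500/7 − 1875000 + 3375000 − 2812500 + 937500 = 187500/7.
  ∫_0^5 (u')² dx = ∫_0^5 (324*x^4 - 4320*x^3 + 19800*x^2 - 36000*x + 22500) dx. Term by term:
    ∫_0^5 324*x^4 dx = 202500;  ∫_0^5 -4320*x^3 dx = -675000;  ∫_0^5 19800*x^2 dx = 825000;
    ∫_0^5 -36000*x dx = -450000;  ∫_0^5 22500 dx = 112500.
  Sum: 202500 − 675000 + 825000 − 450000 + 112500 = 15000.
∫_0^5 u² dx = 187500/7, so ||u||_L² = 250*sqrt(21)/7.
∫_0^5 (u')² dx = 15000, so ||u'||_L² = 50*sqrt(6).
Ratio ||u||_L² / ||u'||_L² = 5*sqrt(14)/14.
Sharp Poincaré constant on H^1_0(0, 5) is C_P = L/π = 5/π, achieved by sin(π/5·x).
A polynomial bump cannot attain the sharp Poincaré constant (only the first sine eigenfunction does), so the ratio is strictly less than C_P, consistent with ||u||_L² ≤ C_P ||u'||_L².


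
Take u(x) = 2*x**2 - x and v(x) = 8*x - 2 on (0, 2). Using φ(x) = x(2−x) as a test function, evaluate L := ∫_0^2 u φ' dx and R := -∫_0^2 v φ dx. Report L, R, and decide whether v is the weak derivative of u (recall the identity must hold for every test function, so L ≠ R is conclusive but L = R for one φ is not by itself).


LHS = -4, RHS = -8. No, v is not the weak derivative of u.

u(x) = 2*x**2 - x, classical derivative u'(x) = 4*x - 1.
φ(x) = x(2−x), so φ'(x) = 2 - 2*x.
Note φ(0) = φ(2) = 0, so the boundary term u·φ vanishes.
LHS = ∫_0^2 u(x) φ'(x) dx = ∫_0^2 (-4*x^3 + 6*x^2 - 2*x) dx. Term by term:
  ∫_0^2 -4*x^3 dx = -16;  ∫_0^2 6*x^2 dx = 16;  ∫_0^2 -2*x dx = -4.
Sum: -16 + 16 − 4 = -4.
So LHS = -4.
∫_0^2 v(x) φ(x) dx = ∫_0^2 (-8*x^3 + 18*x^2 - 4*x) dx. Term by term:
  ∫_0^2 -8*x^3 dx = -32;  ∫_0^2 18*x^2 dx = 48;  ∫_0^2 -4*x dx = -8.
Sum: -32 + 48 − 8 = 8.
So RHS = -∫_0^2 v(x) φ(x) dx = -8.
LHS − RHS = 4 ≠ 0, so the identity fails.
(For a valid weak derivative the identity must hold for EVERY test function, in particular this one. The failure shows v is NOT the weak derivative of u.)
Correct weak derivative would be u'(x) = 4*x - 1.


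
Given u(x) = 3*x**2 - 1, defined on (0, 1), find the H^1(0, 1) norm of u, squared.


||u||_{H^1}^2 = 64/5

The H^1 norm (squared) on an interval (0, L) is
  ||u||_{H^1}^2 = ∫_0^L u(x)^2 dx + ∫_0^L u'(x)^2 dx.
Compute u'(x) = 6*x.
Then u(x)^2 = 9*x**4 - 6*x**2 + 1 and u'(x)^2 = 36*x**2.
Integrate each monomial from 0 to 1 using ∫_0^1 c·x^n dx = c·1^(n+1)/(n+1):
  ∫_0^1 u(x)^2 dx = ∫_0^1 (9*x^4 - 6*x^2 + 1) dx. Term by term:
    ∫_0^1 9*x^4 dx = 9/5;  ∫_0^1 -6*x^2 dx = -2;  ∫_0^1 1 dx = 1.
  Sum: 9/5 − 2 + 1 = 4/5.
  ∫_0^1 u'(x)^2 dx = ∫_0^1 (36*x^2) dx. Term by term:
    ∫_0^1 36*x^2 dx = 12.
Adding: ||u||_{H^1}^2 = 4/5 + 12 = 64/5.


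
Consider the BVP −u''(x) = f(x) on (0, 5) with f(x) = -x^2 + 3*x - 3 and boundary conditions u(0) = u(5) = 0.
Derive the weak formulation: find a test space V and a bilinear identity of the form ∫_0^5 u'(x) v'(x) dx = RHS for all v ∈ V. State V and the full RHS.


V = H^1_0(0, 5) (so v(0) = v(5) = 0); weak form: ∫_0^5 u'v' dx = ∫_0^5 (-x^2 + 3*x - 3) v dx for all v ∈ V.

Multiply both sides by a test function v and integrate from 0 to 5:
  ∫_0^5 −u''(x) v(x) dx = ∫_0^5 f(x) v(x) dx.
Integrate the LHS by parts once:
  ∫_0^5 −u'' v dx = −[u'(x) v(x)]_0^5 + ∫_0^5 u'(x) v'(x) dx.
Thus ∫_0^5 u'(x) v'(x) dx = ∫_0^5 f(x) v(x) dx + [u'(x) v(x)]_0^5.
Choose V so that boundary terms are either known or forced to vanish.
u is Dirichlet: u(0) = u(5) = 0. Let V = H^1_0(0, 5); then v(0) = v(5) = 0, and [u' v]_0^5 = 0.
Weak formulation: find u (satisfying any essential BC) such that ∫_0^5 u'(x) v'(x) dx = ∫_0^5 f v dx for all v ∈ V.
Substituting f(x) = -x^2 + 3*x - 3, the right-hand side is ∫_0^5 (-x^2 + 3*x - 3) v dx.


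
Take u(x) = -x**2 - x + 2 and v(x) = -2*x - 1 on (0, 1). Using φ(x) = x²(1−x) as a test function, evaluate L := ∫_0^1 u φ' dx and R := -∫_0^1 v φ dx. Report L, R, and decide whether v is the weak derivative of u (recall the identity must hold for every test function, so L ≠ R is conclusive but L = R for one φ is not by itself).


LHS = 11/60, RHS = 11/60. Yes, v = u' weakly.

u(x) = -x**2 - x + 2, classical derivative u'(x) = -2*x - 1.
φ(x) = x²(1−x), so φ'(x) = x*(2 - 3*x).
Note φ(0) = φ(1) = 0, so the boundary term u·φ vanishes.
LHS = ∫_0^1 u(x) φ'(x) dx = ∫_0^1 (3*x^4 + x^3 - 8*x^2 + 4*x) dx. Term by term:
  ∫_0^1 3*x^4 dx = 3/5;  ∫_0^1 x^3 dx = 1/4;  ∫_0^1 -8*x^2 dx = -8/3;
  ∫_0^1 4*x dx = 2.
Sum: 3/5 + 1/4 − 8/3 + 2 = 11/60.
So LHS = 11/60.
∫_0^1 v(x) φ(x) dx = ∫_0^1 (2*x^4 - x^3 - x^2) dx. Term by term:
  ∫_0^1 2*x^4 dx = 2/5;  ∫_0^1 -x^3 dx = -1/4;  ∫_0^1 -x^2 dx = -1/3.
Sum: 2/5 − 1/4 − 1/3 = -11/60.
So RHS = -∫_0^1 v(x) φ(x) dx = 11/60.
LHS = RHS, so the identity holds for this test φ.
Moreover u is smooth here and v(x) = u'(x) = -2*x - 1 pointwise, so the identity holds for every test function. Hence v is the weak derivative of u.


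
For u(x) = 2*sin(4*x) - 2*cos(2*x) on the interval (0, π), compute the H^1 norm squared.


||u||_{H^1(0,π)}^2 = 44*π

u'(x) = 4*sin(2*x) + 8*cos(4*x).
Expand u² and (u')² and integrate term by term on (0, π), using: for integers n ≥ 1, ∫_0^π sin²(nx) dx = ∫_0^π cos²(nx) dx = π/2; for n ≠ n', ∫_0^π sin(nx)sin(n'x) dx = ∫_0^π cos(nx)cos(n'x) dx = 0; and by product-to-sum, ∫_0^π sin(nx)cos(n'x) dx = ½∫_0^π [sin((n+n')x) + sin((n−n')x)] dx, which is 0 when n+n' is even and 2n/(n²−n'²) when n+n' is odd (it need not vanish on (0, π)).
  u² squared terms: (-2)²·∫cos(2x)² dx = 4·π/2 = 2*π;  (2)²·∫sin(4x)² dx = 4·π/2 = 2*π.
  u² cross terms: 2·(-2)·(2)·∫cos(2x)·sin(4x) dx = -8·(0) = 0.
  So ∫_0^π u² dx = 2*π + 2*π + 0 = 4*π.
  (u')² squared terms: (4)²·∫sin(2x)² dx = 16·π/2 = 8*π;  (8)²·∫cos(4x)² dx = 64·π/2 = 32*π.
  (u')² cross terms: 2·(4)·(8)·∫sin(2x)·cos(4x) dx = 64·(0) = 0.
  So ∫_0^π (u')² dx = 8*π + 32*π + 0 = 40*π.
||u||_{H^1}^2 = (4*π) + (40*π) = 44*π.


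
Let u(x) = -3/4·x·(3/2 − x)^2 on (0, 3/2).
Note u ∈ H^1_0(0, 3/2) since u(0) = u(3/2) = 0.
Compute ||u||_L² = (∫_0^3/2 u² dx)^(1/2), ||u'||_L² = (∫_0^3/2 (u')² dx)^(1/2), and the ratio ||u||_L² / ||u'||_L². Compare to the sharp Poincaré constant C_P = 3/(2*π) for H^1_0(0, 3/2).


||u||_L² / ||u'||_L² = 3*sqrt(14)/28 < C_P = 3/(2*π).

u(x) = -3/4·x·(3/2 − x)^2, so u'(x) = -9*x^2/4 + 9*x/2 - 27/16.
u(x) = -3/4·x·(3/2 − x)^2 vanishes at x = 0 and x = 3/2, so u ∈ H^1_0(0, 3/2). Differentiate via the product rule and integrate the resulting polynomials term by term.
  ∫_0^3/2 u² dx = ∫_0^3/2 (9*x^6/16 - 27*x^5/8 + 243*x^4/32 - 243*x^3/32 + 729*x^2/256) dx. Term by term:
    ∫_0^3/2 9*x^6/16 dx = 19683/14336;  ∫_0^3/2 -27*x^5/8 dx = -6561/1024;  ∫_0^3/2 243*x^4/32 dx = 59049/5120;
    ∫_0^3/2 -243*x^3/32 dx = -19683/2048;  ∫_0^3/2 729*x^2/256 dx = 6561/2048.
  Sum: 19683/14336 − 6561/1024 + 59049/5120 − 19683/2048 + 6561/2048 = 6561/71680.
  ∫_0^3/2 (u')² dx = ∫_0^3/2 (81*x^4/16 - 81*x^3/4 + 891*x^2/32 - 243*x/16 + 729/256) dx. Term by term:
    ∫_0^3/2 81*x^4/16 dx = 19683/2560;  ∫_0^3/2 -81*x^3/4 dx = -6561/256;  ∫_0^3/2 891*x^2/32 dx = 8019/256;
    ∫_0^3/2 -243*x/16 dx = -2187/128;  ∫_0^3/2 729/256 dx = 2187/512.
  Sum: 19683/2560 − 6561/256 + 8019/256 − 2187/128 + 2187/512 = 729/1280.
∫_0^3/2 u² dx = 6561/71680, so ||u||_L² = 81*sqrt(70)/2240.
∫_0^3/2 (u')² dx = 729/1280, so ||u'||_L² = 27*sqrt(5)/80.
Ratio ||u||_L² / ||u'||_L² = 3*sqrt(14)/28.
Sharp Poincaré constant on H^1_0(0, 3/2) is C_P = L/π = 3/(2*π), achieved by sin(2*π/3·x).
A polynomial bump cannot attain the sharp Poincaré constant (only the first sine eigenfunction does), so the ratio is strictly less than C_P, consistent with ||u||_L² ≤ C_P ||u'||_L².


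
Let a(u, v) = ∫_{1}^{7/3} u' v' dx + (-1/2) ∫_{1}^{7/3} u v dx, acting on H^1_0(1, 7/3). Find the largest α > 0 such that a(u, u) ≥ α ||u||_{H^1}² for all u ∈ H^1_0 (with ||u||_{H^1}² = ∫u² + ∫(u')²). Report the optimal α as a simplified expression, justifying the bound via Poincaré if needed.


α = (-8 + 9*π^2)/(16 + 9*π^2)

Coercivity of a(·,·) on H^1_0(1, 7/3) means a(u, u) ≥ α ||u||_{H^1}² for every u ∈ H^1_0.
The interval has length L = 4/3, and Poincaré/coercivity depend only on L. Here a(u, u) = ∫(u')² + (-1/2)·∫u².
Here c = -1/2 < 0 with |c| < (π/L)² = 9*π^2/16, so coercivity still holds. The condition a(u,u) ≥ α||u||_{H^1}² reads (1−α)∫(u')² ≥ (α−c)∫u². Any admissible α is ≤ 1 (rapidly oscillating u have ∫u²/∫(u')² → 0), and α = 1 would force 0 ≥ (1−c)∫u², impossible since c < 1; so 1−α > 0. By the sharp Poincaré inequality on H^1_0 of an interval of length L, ∫(u')² ≥ (π/L)²∫u² with equality for the first sine mode sin(π(x−x₀)/L) (x₀ the left endpoint), so the inequality holds for all u iff (1−α)(π/L)² ≥ α − c, i.e. α ≤ ((π/L)² + c)/((π/L)² + 1) = (1 + c(L/π)²)/(1 + (L/π)²). (Direct route, valid since c ≤ 0: Poincaré gives c∫u² ≥ c(L/π)²∫(u')², so a(u,u) ≥ (1 + c(L/π)²)∫(u')², while ||u||_{H^1}² ≤ (1 + (L/π)²)∫(u')²; dividing yields the same α.) With (π/L)² = 9*π^2/16 and c = -1/2, the largest admissible constant is α = ((π/L)² + c)/((π/L)² + 1).
Simplifying, α = (-8 + 9*π^2)/(16 + 9*π^2).


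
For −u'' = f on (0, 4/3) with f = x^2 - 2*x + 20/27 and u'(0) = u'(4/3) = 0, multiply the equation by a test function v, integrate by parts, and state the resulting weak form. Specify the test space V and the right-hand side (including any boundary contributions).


V = H^1(0, 4/3) (no boundary constraint on v; u is determined up to an additive constant); weak form: ∫_0^4/3 u'v' dx = ∫_0^4/3 (x^2 - 2*x + 20/27) v dx for all v ∈ V.

Multiply both sides by a test function v and integrate from 0 to 4/3:
  ∫_0^4/3 −u''(x) v(x) dx = ∫_0^4/3 f(x) v(x) dx.
Integrate the LHS by parts once:
  ∫_0^4/3 −u'' v dx = −[u'(x) v(x)]_0^4/3 + ∫_0^4/3 u'(x) v'(x) dx.
Thus ∫_0^4/3 u'(x) v'(x) dx = ∫_0^4/3 f(x) v(x) dx + [u'(x) v(x)]_0^4/3.
Choose V so that boundary terms are either known or forced to vanish.
u has homogeneous Neumann: u'(0) = u'(4/3) = 0. So [u' v]_0^4/3 = 0·v(4/3) − 0·v(0) = 0 for any v; take V = H^1(0, 4/3).
Weak formulation: find u (satisfying any essential BC) such that ∫_0^4/3 u'(x) v'(x) dx = ∫_0^4/3 f v dx for all v ∈ V (homogeneous Neumann, so boundary terms vanish).
Substituting f(x) = x^2 - 2*x + 20/27, the right-hand side is ∫_0^4/3 (x^2 - 2*x + 20/27) v dx.
Compatibility check (pure Neumann): taking v ≡ 1 ∈ V gives 0 = ∫_0^4/3 f dx + (0) − (0), i.e. ∫_0^4/3 f dx must equal u'(0) − u'(4/3) = 0. Indeed ∫_0^4/3 (x^2 - 2*x + 20/27) dx = 0, so the data are compatible. The solution is then unique only up to an additive constant (fix it e.g. by requiring ∫_0^4/3 u dx = 0).


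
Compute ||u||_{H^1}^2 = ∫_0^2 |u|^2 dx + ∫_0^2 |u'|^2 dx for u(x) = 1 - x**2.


||u||_{H^1}^2 = 206/15

The H^1 norm (squared) on an interval (0, L) is
  ||u||_{H^1}^2 = ∫_0^L u(x)^2 dx + ∫_0^L u'(x)^2 dx.
Compute u'(x) = -2*x.
Then u(x)^2 = x**4 - 2*x**2 + 1 and u'(x)^2 = 4*x**2.
Integrate each monomial from 0 to 2 using ∫_0^2 c·x^n dx = c·2^(n+1)/(n+1):
  ∫_0^2 u(x)^2 dx = ∫_0^2 (x^4 - 2*x^2 + 1) dx. Term by term:
    ∫_0^2 x^4 dx = 32/5;  ∫_0^2 -2*x^2 dx = -16/3;  ∫_0^2 1 dx = 2.
  Sum: 32/5 − 16/3 + 2 = 46/15.
  ∫_0^2 u'(x)^2 dx = ∫_0^2 (4*x^2) dx. Term by term:
    ∫_0^2 4*x^2 dx = 32/3.
Adding: ||u||_{H^1}^2 = 46/15 + 32/3 = 206/15.


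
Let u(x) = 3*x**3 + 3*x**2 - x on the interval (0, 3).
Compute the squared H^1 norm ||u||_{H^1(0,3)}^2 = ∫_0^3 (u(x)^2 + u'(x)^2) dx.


||u||_{H^1}^2 = 788673/70

The H^1 norm (squared) on an interval (0, L) is
  ||u||_{H^1}^2 = ∫_0^L u(x)^2 dx + ∫_0^L u'(x)^2 dx.
Compute u'(x) = 9*x**2 + 6*x - 1.
Then u(x)^2 = 9*x**6 + 18*x**5 + 3*x**4 - 6*x**3 + x**2 and u'(x)^2 = 81*x**4 + 108*x**3 + 18*x**2 - 12*x + 1.
Integrate each monomial from 0 to 3 using ∫_0^3 c·x^n dx = c·3^(n+1)/(n+1):
  ∫_0^3 u(x)^2 dx = ∫_0^3 (9*x^6 + 18*x^5 + 3*x^4 - 6*x^3 + x^2) dx. Term by term:
    ∫_0^3 9*x^6 dx = 19683/7;  ∫_0^3 18*x^5 dx = 2187;  ∫_0^3 3*x^4 dx = 729/5;
    ∫_0^3 -6*x^3 dx = -243/2;  ∫_0^3 x^2 dx = 9.
  Sum: 19683/7 + 2187 + 729/5 − 243/2 + 9 = 352251/70.
  ∫_0^3 u'(x)^2 dx = ∫_0^3 (81*x^4 + 108*x^3 + 18*x^2 - 12*x + 1) dx. Term by term:
    ∫_0^3 81*x^4 dx = 19683/5;  ∫_0^3 108*x^3 dx = 2187;  ∫_0^3 18*x^2 dx = 162;
    ∫_0^3 -12*x dx = -54;  ∫_0^3 1 dx = 3.
  Sum: 19683/5 + 2187 + 162 − 54 + 3 = 31173/5.
Adding: ||u||_{H^1}^2 = 352251/70 + 31173/5 = 788673/70.


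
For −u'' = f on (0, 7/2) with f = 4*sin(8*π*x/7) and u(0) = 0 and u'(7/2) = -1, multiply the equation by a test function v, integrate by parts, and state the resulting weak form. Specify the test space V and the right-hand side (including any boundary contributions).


V = {v ∈ H^1(0, 7/2) : v(0) = 0} (test functions vanish at x = 0 where u is specified); weak form: ∫_0^7/2 u'v' dx = ∫_0^7/2 (4*sin(8*π*x/7)) v dx − v(7/2) for all v ∈ V.

Multiply both sides by a test function v and integrate from 0 to 7/2:
  ∫_0^7/2 −u''(x) v(x) dx = ∫_0^7/2 f(x) v(x) dx.
Integrate the LHS by parts once:
  ∫_0^7/2 −u'' v dx = −[u'(x) v(x)]_0^7/2 + ∫_0^7/2 u'(x) v'(x) dx.
Thus ∫_0^7/2 u'(x) v'(x) dx = ∫_0^7/2 f(x) v(x) dx + [u'(x) v(x)]_0^7/2.
Choose V so that boundary terms are either known or forced to vanish.
Mixed BC: u(0) = 0 (Dirichlet) and u'(7/2) = -1 (Neumann). Define V = {v ∈ H^1(0, 7/2) : v(0) = 0}. Then [u' v]_0^7/2 = u'(7/2)·v(7/2) − u'(0)·0 = − v(7/2).
Weak formulation: find u (satisfying any essential BC) such that ∫_0^7/2 u'(x) v'(x) dx = ∫_0^7/2 f v dx − v(7/2) for all v ∈ V (Dirichlet at 0 absorbed into V; Neumann datum at x = 7/2 contributes the boundary term).
Substituting f(x) = 4*sin(8*π*x/7), the right-hand side is ∫_0^7/2 (4*sin(8*π*x/7)) v dx − v(7/2).


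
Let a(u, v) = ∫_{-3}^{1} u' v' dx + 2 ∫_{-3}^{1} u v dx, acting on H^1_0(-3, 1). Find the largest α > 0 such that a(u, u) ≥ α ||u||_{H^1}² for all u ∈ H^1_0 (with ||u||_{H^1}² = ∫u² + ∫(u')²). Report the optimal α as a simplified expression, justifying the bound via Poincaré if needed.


α = 1

Coercivity of a(·,·) on H^1_0(-3, 1) means a(u, u) ≥ α ||u||_{H^1}² for every u ∈ H^1_0.
The interval has length L = 4, and Poincaré/coercivity depend only on L. Here a(u, u) = ∫(u')² + (2)·∫u².
Here c = 2 ≥ 1, so a(u,u) = ∫(u')² + c∫u² ≥ ∫(u')² + ∫u² = ||u||_{H^1}², i.e. α = 1 works. No larger α is possible: a(u,u) ≥ α||u||_{H^1}² means (1−α)∫(u')² ≥ (α−c)∫u², and for the modes u_n = sin(nπ(x−x₀)/L) (x₀ the left endpoint) one has ∫u_n²/∫(u_n')² = (L/(nπ))² → 0, so a(u_n,u_n)/||u_n||_{H^1}² → 1. Hence the optimal constant is α = 1.
Therefore α = 1.


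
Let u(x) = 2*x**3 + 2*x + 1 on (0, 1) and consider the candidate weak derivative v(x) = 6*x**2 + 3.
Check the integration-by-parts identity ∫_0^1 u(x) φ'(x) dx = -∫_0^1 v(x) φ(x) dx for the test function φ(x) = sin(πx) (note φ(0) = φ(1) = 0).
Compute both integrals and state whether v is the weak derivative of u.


LHS = -10/π + 24/π^3, RHS = -12/π + 24/π^3. No, v is not the weak derivative of u.

u(x) = 2*x**3 + 2*x + 1, classical derivative u'(x) = 6*x**2 + 2.
φ(x) = sin(πx), so φ'(x) = π*cos(π*x).
Note φ(0) = φ(1) = 0, so the boundary term u·φ vanishes.
LHS = ∫_0^1 u(x) φ'(x) dx = ∫_0^1 (2*π*x^3*cos(π*x) + 2*π*x*cos(π*x) + π*cos(π*x)) dx. Term by term:
  ∫_0^1 π*cos(π*x) dx = 0;  ∫_0^1 2*π*x*cos(π*x) dx = -4/π;  ∫_0^1 2*π*x^3*cos(π*x) dx = -6/π + 24/π^3.
Sum: 0 − 4/π + -6/π + 24/π^3 = -10/π + 24/π^3.
So LHS = -10/π + 24/π^3.
∫_0^1 v(x) φ(x) dx = ∫_0^1 (6*x^2*sin(π*x) + 3*sin(π*x)) dx. Term by term:
  ∫_0^1 3*sin(π*x) dx = 6/π;  ∫_0^1 6*x^2*sin(π*x) dx = -24/π^3 + 6/π.
Sum: 6/π + -24/π^3 + 6/π = -24/π^3 + 12/π.
So RHS = -∫_0^1 v(x) φ(x) dx = -12/π + 24/π^3.
LHS − RHS = 2/π ≠ 0, so the identity fails.
(For a valid weak derivative the identity must hold for EVERY test function, in particular this one. The failure shows v is NOT the weak derivative of u.)
Correct weak derivative would be u'(x) = 6*x**2 + 2.


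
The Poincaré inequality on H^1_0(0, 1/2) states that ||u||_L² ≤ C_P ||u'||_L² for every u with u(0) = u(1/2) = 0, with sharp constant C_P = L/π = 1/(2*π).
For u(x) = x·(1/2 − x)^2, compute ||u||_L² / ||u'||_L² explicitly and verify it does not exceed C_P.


||u||_L² / ||u'||_L² = sqrt(14)/28 < C_P = 1/(2*π).

u(x) = x·(1/2 − x)^2, so u'(x) = (2*x - 1)*(6*x - 1)/4.
u(x) = x·(1/2 − x)^2 vanishes at x = 0 and x = 1/2, so u ∈ H^1_0(0, 1/2). Differentiate via the product rule and integrate the resulting polynomials term by term.
  ∫_0^1/2 u² dx = ∫_0^1/2 (x^6 - 2*x^5 + 3*x^4/2 - x^3/2 + x^2/16) dx. Term by term:
    ∫_0^1/2 x^6 dx = 1/896;  ∫_0^1/2 -2*x^5 dx = -1/192;  ∫_0^1/2 3*x^4/2 dx = 3/320;
    ∫_0^1/2 -x^3/2 dx = -1/128;  ∫_0^1/2 x^2/16 dx = 1/384.
  Sum: 1/896 − 1/192 + 3/320 − 1/128 + 1/384 = 1/13440.
  ∫_0^1/2 (u')² dx = ∫_0^1/2 (9*x^4 - 12*x^3 + 11*x^2/2 - x + 1/16) dx. Term by term:
    ∫_0^1/2 9*x^4 dx = 9/160;  ∫_0^1/2 -12*x^3 dx = -3/16;  ∫_0^1/2 11*x^2/2 dx = 11/48;
    ∫_0^1/2 -x dx = -1/8;  ∫_0^1/2 1/16 dx = 1/32.
  Sum: 9/160 − 3/16 + 11/48 − 1/8 + 1/32 = 1/240.
∫_0^1/2 u² dx = 1/13440, so ||u||_L² = sqrt(210)/1680.
∫_0^1/2 (u')² dx = 1/240, so ||u'||_L² = sqrt(15)/60.
Ratio ||u||_L² / ||u'||_L² = sqrt(14)/28.
Sharp Poincaré constant on H^1_0(0, 1/2) is C_P = L/π = 1/(2*π), achieved by sin(2*π·x).
A polynomial bump cannot attain the sharp Poincaré constant (only the first sine eigenfunction does), so the ratio is strictly less than C_P, consistent with ||u||_L² ≤ C_P ||u'||_L².


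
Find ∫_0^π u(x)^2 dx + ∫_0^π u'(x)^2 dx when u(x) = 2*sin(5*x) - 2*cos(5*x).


||u||_{H^1(0,π)}^2 = 104*π

u'(x) = 10*sin(5*x) + 10*cos(5*x).
Expand u² and (u')² and integrate term by term on (0, π), using: for integers n ≥ 1, ∫_0^π sin²(nx) dx = ∫_0^π cos²(nx) dx = π/2; for n ≠ n', ∫_0^π sin(nx)sin(n'x) dx = ∫_0^π cos(nx)cos(n'x) dx = 0; and by product-to-sum, ∫_0^π sin(nx)cos(n'x) dx = ½∫_0^π [sin((n+n')x) + sin((n−n')x)] dx, which is 0 when n+n' is even and 2n/(n²−n'²) when n+n' is odd (it need not vanish on (0, π)).
  u² squared terms: (-2)²·∫cos(5x)² dx = 4·π/2 = 2*π;  (2)²·∫sin(5x)² dx = 4·π/2 = 2*π.
  u² cross terms: 2·(-2)·(2)·∫cos(5x)·sin(5x) dx = -8·(0) = 0.
  So ∫_0^π u² dx = 2*π + 2*π + 0 = 4*π.
  (u')² squared terms: (10)²·∫cos(5x)² dx = 100·π/2 = 50*π;  (10)²·∫sin(5x)² dx = 100·π/2 = 50*π.
  (u')² cross terms: 2·(10)·(10)·∫cos(5x)·sin(5x) dx = 200·(0) = 0.
  So ∫_0^π (u')² dx = 50*π + 50*π + 0 = 100*π.
||u||_{H^1}^2 = (4*π) + (100*π) = 104*π.


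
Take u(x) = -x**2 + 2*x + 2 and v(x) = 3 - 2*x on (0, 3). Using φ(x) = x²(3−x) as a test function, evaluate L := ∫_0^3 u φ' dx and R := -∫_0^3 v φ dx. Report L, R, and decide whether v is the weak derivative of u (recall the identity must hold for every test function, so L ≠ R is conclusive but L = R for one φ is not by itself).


LHS = 54/5, RHS = 81/20. No, v is not the weak derivative of u.

u(x) = -x**2 + 2*x + 2, classical derivative u'(x) = 2 - 2*x.
φ(x) = x²(3−x), so φ'(x) = 3*x*(2 - x).
Note φ(0) = φ(3) = 0, so the boundary term u·φ vanishes.
LHS = ∫_0^3 u(x) φ'(x) dx = ∫_0^3 (3*x^4 - 12*x^3 + 6*x^2 + 12*x) dx. Term by term:
  ∫_0^3 3*x^4 dx = 729/5;  ∫_0^3 -12*x^3 dx = -243;  ∫_0^3 6*x^2 dx = 54;
  ∫_0^3 12*x dx = 54.
Sum: 729/5 − 243 + 54 + 54 = 54/5.
So LHS = 54/5.
∫_0^3 v(x) φ(x) dx = ∫_0^3 (2*x^4 - 9*x^3 + 9*x^2) dx. Term by term:
  ∫_0^3 2*x^4 dx = 486/5;  ∫_0^3 -9*x^3 dx = -729/4;  ∫_0^3 9*x^2 dx = 81.
Sum: 486/5 − 729/4 + 81 = -81/20.
So RHS = -∫_0^3 v(x) φ(x) dx = 81/20.
LHS − RHS = 27/4 ≠ 0, so the identity fails.
(For a valid weak derivative the identity must hold for EVERY test function, in particular this one. The failure shows v is NOT the weak derivative of u.)
Correct weak derivative would be u'(x) = 2 - 2*x.


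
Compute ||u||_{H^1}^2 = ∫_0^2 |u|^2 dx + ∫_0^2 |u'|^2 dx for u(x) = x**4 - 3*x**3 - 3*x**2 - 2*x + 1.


||u||_{H^1}^2 = 182926/315

The H^1 norm (squared) on an interval (0, L) is
  ||u||_{H^1}^2 = ∫_0^L u(x)^2 dx + ∫_0^L u'(x)^2 dx.
Compute u'(x) = 4*x**3 - 9*x**2 - 6*x - 2.
Then u(x)^2 = x**8 - 6*x**7 + 3*x**6 + 14*x**5 + 23*x**4 + 6*x**3 - 2*x**2 - 4*x + 1 and u'(x)^2 = 16*x**6 - 72*x**5 + 33*x**4 + 92*x**3 + 72*x**2 + 24*x + 4.
Integrate each monomial from 0 to 2 using ∫_0^2 c·x^n dx = c·2^(n+1)/(n+1):
  ∫_0^2 u(x)^2 dx = ∫_0^2 (x^8 - 6*x^7 + 3*x^6 + 14*x^5 + 23*x^4 + 6*x^3 - 2*x^2 - 4*x + 1) dx. Term by term:
    ∫_0^2 x^8 dx = 512/9;  ∫_0^2 -6*x^7 dx = -192;  ∫_0^2 3*x^6 dx = 384/7;
    ∫_0^2 14*x^5 dx = 448/3;  ∫_0^2 23*x^4 dx = 736/5;  ∫_0^2 6*x^3 dx = 24;
    ∫_0^2 -2*x^2 dx = -16/3;  ∫_0^2 -4*x dx = -8;  ∫_0^2 1 dx = 2.
  Sum: 512/9 − 192 + 384/7 + 448/3 + 736/5 + 24 − 16/3 − 8 + 2 = 72118/315.
  ∫_0^2 u'(x)^2 dx = ∫_0^2 (16*x^6 - 72*x^5 + 33*x^4 + 92*x^3 + 72*x^2 + 24*x + 4) dx. Term by term:
    ∫_0^2 16*x^6 dx = 2048/7;  ∫_0^2 -72*x^5 dx = -768;  ∫_0^2 33*x^4 dx = 1056/5;
    ∫_0^2 92*x^3 dx = 368;  ∫_0^2 72*x^2 dx = 192;  ∫_0^2 24*x dx = 48;
    ∫_0^2 4 dx = 8.
  Sum: 2048/7 − 768 + 1056/5 + 368 + 192 + 48 + 8 = 12312/35.
Adding: ||u||_{H^1}^2 = 72118/315 + 12312/35 = 182926/315.


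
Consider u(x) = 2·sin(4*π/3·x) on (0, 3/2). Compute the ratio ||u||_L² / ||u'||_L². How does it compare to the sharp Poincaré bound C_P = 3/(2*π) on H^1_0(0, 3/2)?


||u||_L² / ||u'||_L² = 3/(4*π) < C_P = 3/(2*π).

u(x) = 2·sin(4*π/3·x), so u'(x) = 8*π*cos(4*π*x/3)/3.
Writing u(x) = A·sin(kπx/L) with A = 2 and k = 2, use ∫_0^L sin²(kπx/L) dx = L/2 and ∫_0^L cos²(kπx/L) dx = L/2.
u² = 4·sin²(4*π/3·x) and (u')² = 64*π^2/9·cos²(4*π/3·x), and each of sin², cos² integrates to L/2 = 3/4 over (0, 3/2).
∫_0^3/2 u² dx = 3, so ||u||_L² = sqrt(3).
∫_0^3/2 (u')² dx = 16*π^2/3, so ||u'||_L² = 4*sqrt(3)*π/3.
Ratio ||u||_L² / ||u'||_L² = 3/(4*π).
Sharp Poincaré constant on H^1_0(0, 3/2) is C_P = L/π = 3/(2*π), achieved by sin(2*π/3·x).
This is the k = 2 harmonic; the ratio L/(kπ) is strictly less than C_P = L/π, consistent with the sharp inequality ||u||_L² ≤ C_P ||u'||_L².


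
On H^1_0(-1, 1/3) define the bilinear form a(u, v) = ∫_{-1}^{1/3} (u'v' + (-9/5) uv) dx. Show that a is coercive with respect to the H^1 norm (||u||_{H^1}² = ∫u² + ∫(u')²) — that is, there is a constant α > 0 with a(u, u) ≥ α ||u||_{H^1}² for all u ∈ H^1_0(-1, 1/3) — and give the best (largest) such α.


α = 9*(-16 + 5*π^2)/(5*(16 + 9*π^2))

Coercivity of a(·,·) on H^1_0(-1, 1/3) means a(u, u) ≥ α ||u||_{H^1}² for every u ∈ H^1_0.
The interval has length L = 4/3, and Poincaré/coercivity depend only on L. Here a(u, u) = ∫(u')² + (-9/5)·∫u².
Here c = -9/5 < 0 with |c| < (π/L)² = 9*π^2/16, so coercivity still holds. The condition a(u,u) ≥ α||u||_{H^1}² reads (1−α)∫(u')² ≥ (α−c)∫u². Any admissible α is ≤ 1 (rapidly oscillating u have ∫u²/∫(u')² → 0), and α = 1 would force 0 ≥ (1−c)∫u², impossible since c < 1; so 1−α > 0. By the sharp Poincaré inequality on H^1_0 of an interval of length L, ∫(u')² ≥ (π/L)²∫u² with equality for the first sine mode sin(π(x−x₀)/L) (x₀ the left endpoint), so the inequality holds for all u iff (1−α)(π/L)² ≥ α − c, i.e. α ≤ ((π/L)² + c)/((π/L)² + 1) = (1 + c(L/π)²)/(1 + (L/π)²). (Direct route, valid since c ≤ 0: Poincaré gives c∫u² ≥ c(L/π)²∫(u')², so a(u,u) ≥ (1 + c(L/π)²)∫(u')², while ||u||_{H^1}² ≤ (1 + (L/π)²)∫(u')²; dividing yields the same α.) With (π/L)² = 9*π^2/16 and c = -9/5, the largest admissible constant is α = ((π/L)² + c)/((π/L)² + 1).
Simplifying, α = 9*(-16 + 5*π^2)/(5*(16 + 9*π^2)).


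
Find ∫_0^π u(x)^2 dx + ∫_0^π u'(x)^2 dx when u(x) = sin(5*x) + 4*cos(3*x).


||u||_{H^1(0,π)}^2 = 93*π

u'(x) = -12*sin(3*x) + 5*cos(5*x).
Expand u² and (u')² and integrate term by term on (0, π), using: for integers n ≥ 1, ∫_0^π sin²(nx) dx = ∫_0^π cos²(nx) dx = π/2; for n ≠ n', ∫_0^π sin(nx)sin(n'x) dx = ∫_0^π cos(nx)cos(n'x) dx = 0; and by product-to-sum, ∫_0^π sin(nx)cos(n'x) dx = ½∫_0^π [sin((n+n')x) + sin((n−n')x)] dx, which is 0 when n+n' is even and 2n/(n²−n'²) when n+n' is odd (it need not vanish on (0, π)).
  u² squared terms: (4)²·∫cos(3x)² dx = 16·π/2 = 8*π;  (1)²·∫sin(5x)² dx = 1·π/2 = π/2.
  u² cross terms: 2·(4)·(1)·∫cos(3x)·sin(5x) dx = 8·(0) = 0.
  So ∫_0^π u² dx = 8*π + π/2 + 0 = 17*π/2.
  (u')² squared terms: (-12)²·∫sin(3x)² dx = 144·π/2 = 72*π;  (5)²·∫cos(5x)² dx = 25·π/2 = 25*π/2.
  (u')² cross terms: 2·(-12)·(5)·∫sin(3x)·cos(5x) dx = -120·(0) = 0.
  So ∫_0^π (u')² dx = 72*π + 25*π/2 + 0 = 169*π/2.
||u||_{H^1}^2 = (17*π/2) + (169*π/2) = 93*π.


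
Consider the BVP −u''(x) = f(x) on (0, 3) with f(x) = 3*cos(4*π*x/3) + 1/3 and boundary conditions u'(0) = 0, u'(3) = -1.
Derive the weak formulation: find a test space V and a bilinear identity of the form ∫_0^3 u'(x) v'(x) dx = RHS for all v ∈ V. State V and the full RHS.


V = H^1(0, 3) (v unrestricted at boundary; u is determined up to an additive constant); weak form: ∫_0^3 u'v' dx = ∫_0^3 (3*cos(4*π*x/3) + 1/3) v dx − v(3) for all v ∈ V.

Multiply both sides by a test function v and integrate from 0 to 3:
  ∫_0^3 −u''(x) v(x) dx = ∫_0^3 f(x) v(x) dx.
Integrate the LHS by parts once:
  ∫_0^3 −u'' v dx = −[u'(x) v(x)]_0^3 + ∫_0^3 u'(x) v'(x) dx.
Thus ∫_0^3 u'(x) v'(x) dx = ∫_0^3 f(x) v(x) dx + [u'(x) v(x)]_0^3.
Choose V so that boundary terms are either known or forced to vanish.
u has inhomogeneous Neumann u'(0) = 0, u'(3) = -1. [u' v]_0^3 = (-1)·v(3) − (0)·v(0) = − v(3). Take V = H^1(0, 3); boundary term becomes part of RHS.
Weak formulation: find u (satisfying any essential BC) such that ∫_0^3 u'(x) v'(x) dx = ∫_0^3 f v dx − v(3) for all v ∈ V (Neumann data are natural BCs: they enter the RHS as boundary terms).
Substituting f(x) = 3*cos(4*π*x/3) + 1/3, the right-hand side is ∫_0^3 (3*cos(4*π*x/3) + 1/3) v dx − v(3).
Compatibility check (pure Neumann): taking v ≡ 1 ∈ V gives 0 = ∫_0^3 f dx + (-1) − (0), i.e. ∫_0^3 f dx must equal u'(0) − u'(3) = 1. Indeed ∫_0^3 (3*cos(4*π*x/3) + 1/3) dx = 1, so the data are compatible. The solution is then unique only up to an additive constant (fix it e.g. by requiring ∫_0^3 u dx = 0).
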